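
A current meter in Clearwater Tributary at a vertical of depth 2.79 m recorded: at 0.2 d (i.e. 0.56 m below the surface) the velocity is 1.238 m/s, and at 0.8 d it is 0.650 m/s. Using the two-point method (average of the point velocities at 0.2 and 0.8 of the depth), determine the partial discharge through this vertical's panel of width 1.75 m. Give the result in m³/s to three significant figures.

4.61 m³/s

v̄ = (1.238 + 0.650) / 2 = 0.9440 m/s
q = v̄ × d × w = 0.9440 × 2.79 × 1.75 = 4.609 m³/s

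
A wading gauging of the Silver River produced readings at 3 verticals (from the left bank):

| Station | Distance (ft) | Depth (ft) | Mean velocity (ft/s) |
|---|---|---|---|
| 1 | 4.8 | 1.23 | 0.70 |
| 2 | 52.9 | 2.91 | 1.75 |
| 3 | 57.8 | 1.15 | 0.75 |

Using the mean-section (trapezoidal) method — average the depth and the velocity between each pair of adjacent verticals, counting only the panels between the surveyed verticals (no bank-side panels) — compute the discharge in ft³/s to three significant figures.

134 ft³/s

Panel 1-2: Δb = 48.1 ft, d̄ = (1.23+2.91)/2 = 2.07, v̄ = (0.70+1.75)/2 = 1.225 → q = 48.1×2.07×1.225 = 122.0 ft³/s
Panel 2-3: Δb = 4.9 ft, d̄ = (2.91+1.15)/2 = 2.03, v̄ = (1.75+0.75)/2 = 1.25 → q = 4.9×2.03×1.25 = 12.43 ft³/s
Q = Σ q = 134.4 ft³/s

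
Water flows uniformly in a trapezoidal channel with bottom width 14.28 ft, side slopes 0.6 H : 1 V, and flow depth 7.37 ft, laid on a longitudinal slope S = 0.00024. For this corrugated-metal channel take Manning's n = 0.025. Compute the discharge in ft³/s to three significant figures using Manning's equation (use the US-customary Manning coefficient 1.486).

A = (b + z·y)·y = (14.28 + 0.6×7.37)×7.37 = 137.8 ft²
P = b + 2y√(1+z²) = 14.28 + 2×7.37×√(1+0.6²) = 31.47 ft
R = A/P = 137.8/31.47 = 4.380 ft
Q = (1.486/n)·A·R^(2/3)·S^(1/2) = (1.486/0.025) × 137.8 × 4.380^(2/3) × 0.00024^(1/2) = 339.8 ft³/s

340 ft³/s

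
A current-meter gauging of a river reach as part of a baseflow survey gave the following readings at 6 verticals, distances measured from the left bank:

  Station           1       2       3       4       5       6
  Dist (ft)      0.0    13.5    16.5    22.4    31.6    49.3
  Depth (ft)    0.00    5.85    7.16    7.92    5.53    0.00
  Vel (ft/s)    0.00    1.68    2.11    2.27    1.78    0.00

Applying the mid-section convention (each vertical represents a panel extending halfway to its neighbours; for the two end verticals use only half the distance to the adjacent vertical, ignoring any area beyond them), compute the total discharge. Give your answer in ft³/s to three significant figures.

w_2 = (16.5 − 0.0)/2 = 8.25 ft; q_2 = 1.68 × 5.85 × 8.25 = 81.08 ft³/s
w_3 = (22.4 − 13.5)/2 = 4.45 ft; q_3 = 2.11 × 7.16 × 4.45 = 67.23 ft³/s
w_4 = (31.6 − 16.5)/2 = 7.55 ft; q_4 = 2.27 × 7.92 × 7.55 = 135.7 ft³/s
w_5 = (49.3 − 22.4)/2 = 13.45 ft; q_5 = 1.78 × 5.53 × 13.45 = 132.4 ft³/s
Stations 1, 6 contribute zero (depth or velocity is 0).
Q = Σ qᵢ = 416.4 ft³/s

416 ft³/s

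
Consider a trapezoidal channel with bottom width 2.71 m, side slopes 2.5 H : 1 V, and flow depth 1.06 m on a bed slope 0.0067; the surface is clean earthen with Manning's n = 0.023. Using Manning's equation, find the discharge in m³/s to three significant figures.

15.6 m³/s

A = (b + z·y)·y = (2.71 + 2.5×1.06)×1.06 = 5.682 m²
P = b + 2y√(1+z²) = 2.71 + 2×1.06×√(1+2.5²) = 8.418 m
R = A/P = 5.682/8.418 = 0.6749 m
Q = (1/n)·A·R^(2/3)·S^(1/2) = (1/0.023) × 5.682 × 0.6749^(2/3) × 0.0067^(1/2) = 15.56 m³/s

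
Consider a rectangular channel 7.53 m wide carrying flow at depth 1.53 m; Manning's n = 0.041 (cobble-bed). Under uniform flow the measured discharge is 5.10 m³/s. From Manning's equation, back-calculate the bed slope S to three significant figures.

A = b·y = 7.53 × 1.53 = 11.52 m²
P = b + 2y = 7.53 + 2×1.53 = 10.59 m
R = A/P = 11.52/10.59 = 1.088 m
S = (Q·n / (1·A·R^(2/3)))² = (5.10×0.041 / (1×11.52×1.058))² = 0.0002944

0.000294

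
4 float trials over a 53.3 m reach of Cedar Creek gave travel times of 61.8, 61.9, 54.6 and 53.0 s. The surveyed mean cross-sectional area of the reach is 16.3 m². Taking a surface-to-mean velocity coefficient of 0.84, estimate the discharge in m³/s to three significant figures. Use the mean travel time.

12.6 m³/s

t̄ = (61.8 + 61.9 + 54.6 + 53.0) / 4 = 57.825 s
v_surface = L / t̄ = 53.3 / 57.825 = 0.9217 m/s
v_mean = 0.84 × 0.9217 = 0.7743 m/s
Q = A × v_mean = 16.3 × 0.7743 = 12.62 m³/s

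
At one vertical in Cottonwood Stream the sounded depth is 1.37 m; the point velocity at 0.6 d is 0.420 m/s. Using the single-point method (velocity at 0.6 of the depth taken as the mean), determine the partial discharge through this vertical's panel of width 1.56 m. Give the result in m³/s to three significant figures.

v̄ = v₀.₆ = 0.420 m/s
q = v̄ × d × w = 0.4200 × 1.37 × 1.56 = 0.8976 m³/s

0.898 m³/s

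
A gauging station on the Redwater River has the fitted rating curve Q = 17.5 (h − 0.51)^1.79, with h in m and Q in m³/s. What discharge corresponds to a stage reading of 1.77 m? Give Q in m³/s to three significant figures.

Q = 17.5 × (1.77 − 0.51)^1.79 = 17.5 × 1.26^1.79 = 26.47 m³/s

26.5 m³/s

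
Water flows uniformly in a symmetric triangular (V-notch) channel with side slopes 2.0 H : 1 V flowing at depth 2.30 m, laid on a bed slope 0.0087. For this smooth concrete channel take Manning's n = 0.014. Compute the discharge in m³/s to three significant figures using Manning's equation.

71.8 m³/s

A = z·y² = 2.0×2.30² = 10.58 m²
P = 2y√(1+z²) = 2×2.30×√(1+2.0²) = 10.29 m
R = A/P = 10.58/10.29 = 1.029 m
Q = (1/n)·A·R^(2/3)·S^(1/2) = (1/0.014) × 10.58 × 1.029^(2/3) × 0.0087^(1/2) = 71.83 m³/s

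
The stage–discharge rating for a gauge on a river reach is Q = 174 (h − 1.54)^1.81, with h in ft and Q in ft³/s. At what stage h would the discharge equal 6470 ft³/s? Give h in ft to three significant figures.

h − h₀ = (Q/C)^(1/b) = (6470/174)^(1/1.81) = 7.372 ft
h = 1.54 + 7.372 = 8.912 ft

8.91 ft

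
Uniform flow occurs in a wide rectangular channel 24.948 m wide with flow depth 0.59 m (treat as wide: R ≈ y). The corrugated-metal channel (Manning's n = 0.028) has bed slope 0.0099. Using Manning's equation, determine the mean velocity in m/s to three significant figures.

2.50 m/s

A = b·y = 24.948 × 0.59 = 14.72 m²
Wide channel: R ≈ y = 0.59 m
Q = (1/n)·A·R^(2/3)·S^(1/2) = (1/0.028) × 14.72 × 0.5900^(2/3) × 0.0099^(1/2) = 36.79 m³/s
V = Q/A = 36.79/14.72 = 2.500 m/s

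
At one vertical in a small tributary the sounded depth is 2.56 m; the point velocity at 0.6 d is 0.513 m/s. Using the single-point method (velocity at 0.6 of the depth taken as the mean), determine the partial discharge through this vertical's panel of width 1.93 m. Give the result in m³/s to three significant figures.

v̄ = v₀.₆ = 0.513 m/s
q = v̄ × d × w = 0.5130 × 2.56 × 1.93 = 2.535 m³/s

2.53 m³/s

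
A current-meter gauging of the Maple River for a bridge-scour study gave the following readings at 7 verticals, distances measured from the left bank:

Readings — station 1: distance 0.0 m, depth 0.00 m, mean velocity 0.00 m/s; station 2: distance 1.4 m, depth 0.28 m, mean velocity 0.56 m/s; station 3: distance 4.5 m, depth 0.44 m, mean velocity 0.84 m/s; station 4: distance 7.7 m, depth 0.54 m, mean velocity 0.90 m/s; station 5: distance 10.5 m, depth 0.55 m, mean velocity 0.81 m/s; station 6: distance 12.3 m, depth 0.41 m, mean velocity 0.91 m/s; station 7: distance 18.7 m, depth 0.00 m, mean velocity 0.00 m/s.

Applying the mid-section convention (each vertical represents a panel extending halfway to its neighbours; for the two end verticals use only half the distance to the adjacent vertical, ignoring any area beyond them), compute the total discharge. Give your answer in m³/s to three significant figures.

5.53 m³/s

w_2 = (4.5 − 0.0)/2 = 2.25 m; q_2 = 0.56 × 0.28 × 2.25 = 0.3528 m³/s
w_3 = (7.7 − 1.4)/2 = 3.15 m; q_3 = 0.84 × 0.44 × 3.15 = 1.164 m³/s
w_4 = (10.5 − 4.5)/2 = 3 m; q_4 = 0.90 × 0.54 × 3 = 1.458 m³/s
w_5 = (12.3 − 7.7)/2 = 2.3 m; q_5 = 0.81 × 0.55 × 2.3 = 1.025 m³/s
w_6 = (18.7 − 10.5)/2 = 4.1 m; q_6 = 0.91 × 0.41 × 4.1 = 1.530 m³/s
Stations 1, 7 contribute zero (depth or velocity is 0).
Q = Σ qᵢ = 5.529 m³/s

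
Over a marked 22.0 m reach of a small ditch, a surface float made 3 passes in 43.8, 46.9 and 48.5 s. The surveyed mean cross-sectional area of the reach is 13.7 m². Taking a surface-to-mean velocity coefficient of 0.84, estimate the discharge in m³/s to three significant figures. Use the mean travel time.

5.46 m³/s

t̄ = (43.8 + 46.9 + 48.5) / 3 = 46.4 s
v_surface = L / t̄ = 22.0 / 46.4 = 0.4741 m/s
v_mean = 0.84 × 0.4741 = 0.3983 m/s
Q = A × v_mean = 13.7 × 0.3983 = 5.456 m³/s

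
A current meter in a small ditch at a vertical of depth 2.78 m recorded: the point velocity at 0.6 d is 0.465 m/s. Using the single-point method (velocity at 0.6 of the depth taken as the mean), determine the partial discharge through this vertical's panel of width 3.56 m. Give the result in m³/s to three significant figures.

v̄ = v₀.₆ = 0.465 m/s
q = v̄ × d × w = 0.4650 × 2.78 × 3.56 = 4.602 m³/s

4.60 m³/s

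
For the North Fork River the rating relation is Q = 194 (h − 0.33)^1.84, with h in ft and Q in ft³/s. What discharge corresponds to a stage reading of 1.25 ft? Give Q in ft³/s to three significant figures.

166 ft³/s

Q = 194 × (1.25 − 0.33)^1.84 = 194 × 0.92^1.84 = 166.4 ft³/s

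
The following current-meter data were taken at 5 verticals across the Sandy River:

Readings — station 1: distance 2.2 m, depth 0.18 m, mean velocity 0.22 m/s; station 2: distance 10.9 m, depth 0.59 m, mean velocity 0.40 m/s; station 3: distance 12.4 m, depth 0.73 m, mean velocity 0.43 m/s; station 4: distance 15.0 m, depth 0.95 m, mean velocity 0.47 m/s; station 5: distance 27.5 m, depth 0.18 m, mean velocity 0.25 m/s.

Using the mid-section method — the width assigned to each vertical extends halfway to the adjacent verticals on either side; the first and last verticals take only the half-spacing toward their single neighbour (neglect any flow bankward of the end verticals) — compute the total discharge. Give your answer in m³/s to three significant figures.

w_1 = (10.9 − 2.2)/2 = 4.35 m; q_1 = 0.22 × 0.18 × 4.35 = 0.1723 m³/s
w_2 = (12.4 − 2.2)/2 = 5.1 m; q_2 = 0.40 × 0.59 × 5.1 = 1.204 m³/s
w_3 = (15.0 − 10.9)/2 = 2.05 m; q_3 = 0.43 × 0.73 × 2.05 = 0.6435 m³/s
w_4 = (27.5 − 12.4)/2 = 7.55 m; q_4 = 0.47 × 0.95 × 7.55 = 3.371 m³/s
w_5 = (27.5 − 15.0)/2 = 6.25 m; q_5 = 0.25 × 0.18 × 6.25 = 0.2813 m³/s
Q = Σ qᵢ = 5.672 m³/s

5.67 m³/s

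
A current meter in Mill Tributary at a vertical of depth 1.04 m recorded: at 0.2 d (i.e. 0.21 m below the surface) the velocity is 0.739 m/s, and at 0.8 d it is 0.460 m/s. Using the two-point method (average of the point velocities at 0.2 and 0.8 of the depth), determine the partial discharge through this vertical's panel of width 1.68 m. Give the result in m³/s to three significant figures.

1.05 m³/s

v̄ = (0.739 + 0.460) / 2 = 0.5995 m/s
q = v̄ × d × w = 0.5995 × 1.04 × 1.68 = 1.047 m³/s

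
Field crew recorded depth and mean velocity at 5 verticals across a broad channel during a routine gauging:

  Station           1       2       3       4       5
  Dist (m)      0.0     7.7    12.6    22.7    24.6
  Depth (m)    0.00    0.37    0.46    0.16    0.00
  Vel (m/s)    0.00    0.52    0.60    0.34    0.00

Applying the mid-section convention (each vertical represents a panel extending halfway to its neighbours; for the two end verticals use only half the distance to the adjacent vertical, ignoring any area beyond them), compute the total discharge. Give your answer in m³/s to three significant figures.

w_2 = (12.6 − 0.0)/2 = 6.3 m; q_2 = 0.52 × 0.37 × 6.3 = 1.212 m³/s
w_3 = (22.7 − 7.7)/2 = 7.5 m; q_3 = 0.60 × 0.46 × 7.5 = 2.070 m³/s
w_4 = (24.6 − 12.6)/2 = 6 m; q_4 = 0.34 × 0.16 × 6 = 0.3264 m³/s
Stations 1, 5 contribute zero (depth or velocity is 0).
Q = Σ qᵢ = 3.609 m³/s

3.61 m³/s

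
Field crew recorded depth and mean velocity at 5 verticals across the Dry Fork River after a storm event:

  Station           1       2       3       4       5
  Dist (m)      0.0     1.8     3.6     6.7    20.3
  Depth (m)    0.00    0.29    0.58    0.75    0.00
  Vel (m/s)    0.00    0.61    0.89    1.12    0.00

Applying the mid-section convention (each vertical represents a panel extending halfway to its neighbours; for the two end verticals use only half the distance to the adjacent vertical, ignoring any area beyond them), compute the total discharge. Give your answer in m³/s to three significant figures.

w_2 = (3.6 − 0.0)/2 = 1.8 m; q_2 = 0.61 × 0.29 × 1.8 = 0.3184 m³/s
w_3 = (6.7 − 1.8)/2 = 2.45 m; q_3 = 0.89 × 0.58 × 2.45 = 1.265 m³/s
w_4 = (20.3 − 3.6)/2 = 8.35 m; q_4 = 1.12 × 0.75 × 8.35 = 7.014 m³/s
Stations 1, 5 contribute zero (depth or velocity is 0).
Q = Σ qᵢ = 8.597 m³/s

8.60 m³/s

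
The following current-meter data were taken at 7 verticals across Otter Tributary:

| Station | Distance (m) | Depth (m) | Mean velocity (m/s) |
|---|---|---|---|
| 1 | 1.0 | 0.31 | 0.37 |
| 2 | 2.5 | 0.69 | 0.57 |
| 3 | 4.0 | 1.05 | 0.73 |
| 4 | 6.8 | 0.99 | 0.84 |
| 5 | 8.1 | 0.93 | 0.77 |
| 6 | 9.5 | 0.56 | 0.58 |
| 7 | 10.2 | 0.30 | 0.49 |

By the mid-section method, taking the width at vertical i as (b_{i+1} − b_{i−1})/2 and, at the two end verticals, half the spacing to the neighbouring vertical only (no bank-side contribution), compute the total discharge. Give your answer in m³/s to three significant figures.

w_1 = (2.5 − 1.0)/2 = 0.75 m; q_1 = 0.37 × 0.31 × 0.75 = 0.08603 m³/s
w_2 = (4.0 − 1.0)/2 = 1.5 m; q_2 = 0.57 × 0.69 × 1.5 = 0.5900 m³/s
w_3 = (6.8 − 2.5)/2 = 2.15 m; q_3 = 0.73 × 1.05 × 2.15 = 1.648 m³/s
w_4 = (8.1 − 4.0)/2 = 2.05 m; q_4 = 0.84 × 0.99 × 2.05 = 1.705 m³/s
w_5 = (9.5 − 6.8)/2 = 1.35 m; q_5 = 0.77 × 0.93 × 1.35 = 0.9667 m³/s
w_6 = (10.2 − 8.1)/2 = 1.05 m; q_6 = 0.58 × 0.56 × 1.05 = 0.3410 m³/s
w_7 = (10.2 − 9.5)/2 = 0.35 m; q_7 = 0.49 × 0.30 × 0.35 = 0.05145 m³/s
Q = Σ qᵢ = 5.388 m³/s

5.39 m³/s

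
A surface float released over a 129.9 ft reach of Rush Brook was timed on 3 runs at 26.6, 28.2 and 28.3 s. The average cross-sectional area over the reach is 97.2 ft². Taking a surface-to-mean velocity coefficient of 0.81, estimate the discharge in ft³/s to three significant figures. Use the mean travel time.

369 ft³/s

t̄ = (26.6 + 28.2 + 28.3) / 3 = 27.7 s
v_surface = L / t̄ = 129.9 / 27.7 = 4.690 ft/s
v_mean = 0.81 × 4.690 = 3.799 ft/s
Q = A × v_mean = 97.2 × 3.799 = 369.2 ft³/s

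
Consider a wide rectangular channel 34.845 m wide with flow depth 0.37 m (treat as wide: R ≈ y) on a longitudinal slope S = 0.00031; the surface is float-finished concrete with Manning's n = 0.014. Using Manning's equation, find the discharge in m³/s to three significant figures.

8.36 m³/s

A = b·y = 34.845 × 0.37 = 12.89 m²
Wide channel: R ≈ y = 0.37 m
Q = (1/n)·A·R^(2/3)·S^(1/2) = (1/0.014) × 12.89 × 0.3700^(2/3) × 0.00031^(1/2) = 8.357 m³/s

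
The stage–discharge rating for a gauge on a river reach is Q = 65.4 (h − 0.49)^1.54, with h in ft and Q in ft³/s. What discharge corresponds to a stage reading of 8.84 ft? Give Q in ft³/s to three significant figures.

1720 ft³/s

Q = 65.4 × (8.84 − 0.49)^1.54 = 65.4 × 8.35^1.54 = 1718 ft³/s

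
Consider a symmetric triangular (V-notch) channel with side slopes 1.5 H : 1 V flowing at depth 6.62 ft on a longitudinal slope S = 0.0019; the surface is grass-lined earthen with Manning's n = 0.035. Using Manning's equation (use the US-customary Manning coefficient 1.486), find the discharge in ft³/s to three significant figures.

239 ft³/s

A = z·y² = 1.5×6.62² = 65.74 ft²
P = 2y√(1+z²) = 2×6.62×√(1+1.5²) = 23.87 ft
R = A/P = 65.74/23.87 = 2.754 ft
Q = (1.486/n)·A·R^(2/3)·S^(1/2) = (1.486/0.035) × 65.74 × 2.754^(2/3) × 0.0019^(1/2) = 239.0 ft³/s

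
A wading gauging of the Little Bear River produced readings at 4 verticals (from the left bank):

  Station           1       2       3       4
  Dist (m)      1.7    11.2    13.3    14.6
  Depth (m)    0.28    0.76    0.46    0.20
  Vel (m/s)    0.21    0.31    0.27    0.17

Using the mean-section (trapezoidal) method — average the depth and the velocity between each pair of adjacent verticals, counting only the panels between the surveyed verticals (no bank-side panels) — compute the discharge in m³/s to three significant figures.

1.75 m³/s

Panel 1-2: Δb = 9.5 m, d̄ = (0.28+0.76)/2 = 0.52, v̄ = (0.21+0.31)/2 = 0.26 → q = 9.5×0.52×0.26 = 1.284 m³/s
Panel 2-3: Δb = 2.1 m, d̄ = (0.76+0.46)/2 = 0.61, v̄ = (0.31+0.27)/2 = 0.29 → q = 2.1×0.61×0.29 = 0.3715 m³/s
Panel 3-4: Δb = 1.3 m, d̄ = (0.46+0.20)/2 = 0.33, v̄ = (0.27+0.17)/2 = 0.22 → q = 1.3×0.33×0.22 = 0.09438 m³/s
Q = Σ q = 1.750 m³/s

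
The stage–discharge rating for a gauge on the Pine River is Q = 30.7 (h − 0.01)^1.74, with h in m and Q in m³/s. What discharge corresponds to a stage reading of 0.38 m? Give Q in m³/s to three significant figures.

Q = 30.7 × (0.38 − 0.01)^1.74 = 30.7 × 0.37^1.74 = 5.443 m³/s

5.44 m³/s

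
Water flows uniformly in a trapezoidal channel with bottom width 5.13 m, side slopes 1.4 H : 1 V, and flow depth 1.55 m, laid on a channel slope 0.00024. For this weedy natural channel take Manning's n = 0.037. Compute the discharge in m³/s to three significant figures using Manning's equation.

4.99 m³/s

A = (b + z·y)·y = (5.13 + 1.4×1.55)×1.55 = 11.32 m²
P = b + 2y√(1+z²) = 5.13 + 2×1.55×√(1+1.4²) = 10.46 m
R = A/P = 11.32/10.46 = 1.081 m
Q = (1/n)·A·R^(2/3)·S^(1/2) = (1/0.037) × 11.32 × 1.081^(2/3) × 0.00024^(1/2) = 4.991 m³/s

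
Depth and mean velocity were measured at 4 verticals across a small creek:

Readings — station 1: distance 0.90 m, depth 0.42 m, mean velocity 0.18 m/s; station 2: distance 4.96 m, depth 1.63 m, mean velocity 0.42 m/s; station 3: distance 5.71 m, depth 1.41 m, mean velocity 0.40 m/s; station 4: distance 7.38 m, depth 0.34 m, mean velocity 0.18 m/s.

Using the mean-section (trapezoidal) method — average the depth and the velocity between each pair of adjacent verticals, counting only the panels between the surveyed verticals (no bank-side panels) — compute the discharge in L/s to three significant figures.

Panel 1-2: Δb = 4.06 m, d̄ = (0.42+1.63)/2 = 1.025, v̄ = (0.18+0.42)/2 = 0.3 → q = 4.06×1.025×0.3 = 1.248 m³/s
Panel 2-3: Δb = 0.75 m, d̄ = (1.63+1.41)/2 = 1.52, v̄ = (0.42+0.40)/2 = 0.41 → q = 0.75×1.52×0.41 = 0.4674 m³/s
Panel 3-4: Δb = 1.67 m, d̄ = (1.41+0.34)/2 = 0.875, v̄ = (0.40+0.18)/2 = 0.29 → q = 1.67×0.875×0.29 = 0.4238 m³/s
Q = Σ q = 2.140 m³/s
= 2.140 × 1000 = 2140 L/s

2140 L/s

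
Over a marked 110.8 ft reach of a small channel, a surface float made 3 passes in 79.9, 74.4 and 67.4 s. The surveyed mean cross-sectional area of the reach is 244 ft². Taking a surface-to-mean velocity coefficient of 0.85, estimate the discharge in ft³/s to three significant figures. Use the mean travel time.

t̄ = (79.9 + 74.4 + 67.4) / 3 = 73.9 s
v_surface = L / t̄ = 110.8 / 73.9 = 1.499 ft/s
v_mean = 0.85 × 1.499 = 1.274 ft/s
Q = A × v_mean = 244 × 1.274 = 311.0 ft³/s

311 ft³/s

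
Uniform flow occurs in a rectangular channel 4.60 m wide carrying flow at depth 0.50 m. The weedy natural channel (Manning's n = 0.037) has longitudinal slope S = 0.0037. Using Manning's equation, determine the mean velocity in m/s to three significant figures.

0.908 m/s

A = b·y = 4.60 × 0.50 = 2.300 m²
P = b + 2y = 4.60 + 2×0.50 = 5.600 m
R = A/P = 2.300/5.600 = 0.4107 m
Q = (1/n)·A·R^(2/3)·S^(1/2) = (1/0.037) × 2.300 × 0.4107^(2/3) × 0.0037^(1/2) = 2.089 m³/s
V = Q/A = 2.089/2.300 = 0.9084 m/s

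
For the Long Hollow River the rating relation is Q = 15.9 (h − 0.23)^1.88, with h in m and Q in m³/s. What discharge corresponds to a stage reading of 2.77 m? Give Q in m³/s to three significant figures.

Q = 15.9 × (2.77 − 0.23)^1.88 = 15.9 × 2.54^1.88 = 91.72 m³/s

91.7 m³/s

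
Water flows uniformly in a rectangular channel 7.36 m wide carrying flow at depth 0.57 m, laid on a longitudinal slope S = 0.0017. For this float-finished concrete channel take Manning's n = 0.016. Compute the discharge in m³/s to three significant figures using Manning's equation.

6.75 m³/s

A = b·y = 7.36 × 0.57 = 4.195 m²
P = b + 2y = 7.36 + 2×0.57 = 8.500 m
R = A/P = 4.195/8.500 = 0.4936 m
Q = (1/n)·A·R^(2/3)·S^(1/2) = (1/0.016) × 4.195 × 0.4936^(2/3) × 0.0017^(1/2) = 6.752 m³/s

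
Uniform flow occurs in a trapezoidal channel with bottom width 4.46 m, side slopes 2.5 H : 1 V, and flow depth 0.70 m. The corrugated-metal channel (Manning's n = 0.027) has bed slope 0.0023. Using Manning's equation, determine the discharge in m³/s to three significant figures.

5.05 m³/s

A = (b + z·y)·y = (4.46 + 2.5×0.70)×0.70 = 4.347 m²
P = b + 2y√(1+z²) = 4.46 + 2×0.70×√(1+2.5²) = 8.230 m
R = A/P = 4.347/8.230 = 0.5282 m
Q = (1/n)·A·R^(2/3)·S^(1/2) = (1/0.027) × 4.347 × 0.5282^(2/3) × 0.0023^(1/2) = 5.045 m³/s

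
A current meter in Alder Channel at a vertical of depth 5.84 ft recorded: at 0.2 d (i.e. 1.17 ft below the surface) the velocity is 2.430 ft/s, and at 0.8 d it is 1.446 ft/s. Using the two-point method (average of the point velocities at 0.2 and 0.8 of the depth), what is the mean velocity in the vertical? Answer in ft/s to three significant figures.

v̄ = (2.430 + 1.446) / 2 = 1.938 ft/s

1.94 ft/s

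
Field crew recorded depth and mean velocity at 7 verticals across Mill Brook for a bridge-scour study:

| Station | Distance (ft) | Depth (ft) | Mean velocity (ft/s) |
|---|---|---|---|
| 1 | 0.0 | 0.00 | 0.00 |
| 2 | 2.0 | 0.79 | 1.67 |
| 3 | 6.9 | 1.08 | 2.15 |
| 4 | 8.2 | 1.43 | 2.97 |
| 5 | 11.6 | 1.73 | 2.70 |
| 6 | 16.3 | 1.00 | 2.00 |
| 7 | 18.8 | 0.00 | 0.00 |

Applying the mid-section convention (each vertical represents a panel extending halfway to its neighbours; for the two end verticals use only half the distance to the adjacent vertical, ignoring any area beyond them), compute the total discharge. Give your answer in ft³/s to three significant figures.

47.8 ft³/s

w_2 = (6.9 − 0.0)/2 = 3.45 ft; q_2 = 1.67 × 0.79 × 3.45 = 4.552 ft³/s
w_3 = (8.2 − 2.0)/2 = 3.1 ft; q_3 = 2.15 × 1.08 × 3.1 = 7.198 ft³/s
w_4 = (11.6 − 6.9)/2 = 2.35 ft; q_4 = 2.97 × 1.43 × 2.35 = 9.981 ft³/s
w_5 = (16.3 − 8.2)/2 = 4.05 ft; q_5 = 2.70 × 1.73 × 4.05 = 18.92 ft³/s
w_6 = (18.8 − 11.6)/2 = 3.6 ft; q_6 = 2.00 × 1.00 × 3.6 = 7.200 ft³/s
Stations 1, 7 contribute zero (depth or velocity is 0).
Q = Σ qᵢ = 47.85 ft³/s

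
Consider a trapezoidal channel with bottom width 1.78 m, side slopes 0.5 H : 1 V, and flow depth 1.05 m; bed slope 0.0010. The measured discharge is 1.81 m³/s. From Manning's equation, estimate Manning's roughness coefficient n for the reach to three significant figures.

A = (b + z·y)·y = (1.78 + 0.5×1.05)×1.05 = 2.420 m²
P = b + 2y√(1+z²) = 1.78 + 2×1.05×√(1+0.5²) = 4.128 m
R = A/P = 2.420/4.128 = 0.5863 m
n = (1/Q)·A·R^(2/3)·S^(1/2) = (1/1.81) × 2.420 × 0.7005 × 0.03162 = 0.02962

0.0296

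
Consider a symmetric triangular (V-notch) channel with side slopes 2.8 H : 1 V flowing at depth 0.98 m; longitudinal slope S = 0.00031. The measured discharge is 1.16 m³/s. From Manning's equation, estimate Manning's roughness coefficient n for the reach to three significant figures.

0.0244

A = z·y² = 2.8×0.98² = 2.689 m²
P = 2y√(1+z²) = 2×0.98×√(1+2.8²) = 5.827 m
R = A/P = 2.689/5.827 = 0.4615 m
n = (1/Q)·A·R^(2/3)·S^(1/2) = (1/1.16) × 2.689 × 0.5972 × 0.01761 = 0.02437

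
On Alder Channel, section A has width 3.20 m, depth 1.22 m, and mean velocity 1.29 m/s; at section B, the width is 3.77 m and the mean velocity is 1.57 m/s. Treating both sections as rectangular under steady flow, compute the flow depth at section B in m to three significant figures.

0.851 m

Q = A₁V₁ = (3.20×1.22) × 1.29 = 5.036 m³/s
d₂ = Q/(b₂ V₂) = 5.036/(3.77×1.57) = 0.8509 m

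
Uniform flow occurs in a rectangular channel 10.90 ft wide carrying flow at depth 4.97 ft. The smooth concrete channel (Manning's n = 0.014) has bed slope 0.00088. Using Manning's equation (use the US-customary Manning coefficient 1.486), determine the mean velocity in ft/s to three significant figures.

5.95 ft/s

A = b·y = 10.90 × 4.97 = 54.17 ft²
P = b + 2y = 10.90 + 2×4.97 = 20.84 ft
R = A/P = 54.17/20.84 = 2.599 ft
Q = (1.486/n)·A·R^(2/3)·S^(1/2) = (1.486/0.014) × 54.17 × 2.599^(2/3) × 0.00088^(1/2) = 322.5 ft³/s
V = Q/A = 322.5/54.17 = 5.953 ft/s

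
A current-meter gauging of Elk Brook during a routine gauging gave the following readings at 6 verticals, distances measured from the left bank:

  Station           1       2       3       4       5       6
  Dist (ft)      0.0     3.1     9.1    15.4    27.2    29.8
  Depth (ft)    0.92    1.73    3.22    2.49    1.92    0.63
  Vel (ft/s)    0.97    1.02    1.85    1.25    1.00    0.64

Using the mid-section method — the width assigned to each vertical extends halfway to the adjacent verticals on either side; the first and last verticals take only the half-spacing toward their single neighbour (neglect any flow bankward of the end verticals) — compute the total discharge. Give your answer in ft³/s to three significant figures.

w_1 = (3.1 − 0.0)/2 = 1.55 ft; q_1 = 0.97 × 0.92 × 1.55 = 1.383 ft³/s
w_2 = (9.1 − 0.0)/2 = 4.55 ft; q_2 = 1.02 × 1.73 × 4.55 = 8.029 ft³/s
w_3 = (15.4 − 3.1)/2 = 6.15 ft; q_3 = 1.85 × 3.22 × 6.15 = 36.64 ft³/s
w_4 = (27.2 − 9.1)/2 = 9.05 ft; q_4 = 1.25 × 2.49 × 9.05 = 28.17 ft³/s
w_5 = (29.8 − 15.4)/2 = 7.2 ft; q_5 = 1.00 × 1.92 × 7.2 = 13.82 ft³/s
w_6 = (29.8 − 27.2)/2 = 1.3 ft; q_6 = 0.64 × 0.63 × 1.3 = 0.5242 ft³/s
Q = Σ qᵢ = 88.56 ft³/s

88.6 ft³/s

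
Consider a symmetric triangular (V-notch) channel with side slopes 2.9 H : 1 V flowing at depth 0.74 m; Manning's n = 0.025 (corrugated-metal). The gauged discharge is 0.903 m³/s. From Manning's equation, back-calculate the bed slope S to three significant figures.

0.000820

A = z·y² = 2.9×0.74² = 1.588 m²
P = 2y√(1+z²) = 2×0.74×√(1+2.9²) = 4.540 m
R = A/P = 1.588/4.540 = 0.3498 m
S = (Q·n / (1·A·R^(2/3)))² = (0.903×0.025 / (1×1.588×0.4964))² = 0.0008200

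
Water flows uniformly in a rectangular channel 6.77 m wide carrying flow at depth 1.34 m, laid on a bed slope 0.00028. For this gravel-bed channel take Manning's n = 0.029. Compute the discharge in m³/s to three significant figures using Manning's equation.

5.09 m³/s

A = b·y = 6.77 × 1.34 = 9.072 m²
P = b + 2y = 6.77 + 2×1.34 = 9.450 m
R = A/P = 9.072/9.450 = 0.9600 m
Q = (1/n)·A·R^(2/3)·S^(1/2) = (1/0.029) × 9.072 × 0.9600^(2/3) × 0.00028^(1/2) = 5.094 m³/s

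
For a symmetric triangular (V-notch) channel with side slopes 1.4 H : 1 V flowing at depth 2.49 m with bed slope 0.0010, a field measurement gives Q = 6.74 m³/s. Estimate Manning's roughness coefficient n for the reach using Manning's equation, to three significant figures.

A = z·y² = 1.4×2.49² = 8.680 m²
P = 2y√(1+z²) = 2×2.49×√(1+1.4²) = 8.568 m
R = A/P = 8.680/8.568 = 1.013 m
n = (1/Q)·A·R^(2/3)·S^(1/2) = (1/6.74) × 8.680 × 1.009 × 0.03162 = 0.04108

0.0411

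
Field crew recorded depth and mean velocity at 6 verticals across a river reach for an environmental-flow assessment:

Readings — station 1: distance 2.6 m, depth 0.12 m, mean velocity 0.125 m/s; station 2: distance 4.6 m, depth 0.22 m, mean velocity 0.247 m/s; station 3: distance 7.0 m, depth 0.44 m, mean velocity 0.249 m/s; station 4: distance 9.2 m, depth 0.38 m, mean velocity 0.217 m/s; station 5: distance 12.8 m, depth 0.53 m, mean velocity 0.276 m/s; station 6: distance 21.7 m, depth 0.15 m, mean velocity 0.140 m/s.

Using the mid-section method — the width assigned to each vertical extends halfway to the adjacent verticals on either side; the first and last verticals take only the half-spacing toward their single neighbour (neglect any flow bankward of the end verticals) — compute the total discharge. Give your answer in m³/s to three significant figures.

1.63 m³/s

w_1 = (4.6 − 2.6)/2 = 1 m; q_1 = 0.125 × 0.12 × 1 = 0.01500 m³/s
w_2 = (7.0 − 2.6)/2 = 2.2 m; q_2 = 0.247 × 0.22 × 2.2 = 0.1195 m³/s
w_3 = (9.2 − 4.6)/2 = 2.3 m; q_3 = 0.249 × 0.44 × 2.3 = 0.2520 m³/s
w_4 = (12.8 − 7.0)/2 = 2.9 m; q_4 = 0.217 × 0.38 × 2.9 = 0.2391 m³/s
w_5 = (21.7 − 9.2)/2 = 6.25 m; q_5 = 0.276 × 0.53 × 6.25 = 0.9143 m³/s
w_6 = (21.7 − 12.8)/2 = 4.45 m; q_6 = 0.140 × 0.15 × 4.45 = 0.09345 m³/s
Q = Σ qᵢ = 1.633 m³/s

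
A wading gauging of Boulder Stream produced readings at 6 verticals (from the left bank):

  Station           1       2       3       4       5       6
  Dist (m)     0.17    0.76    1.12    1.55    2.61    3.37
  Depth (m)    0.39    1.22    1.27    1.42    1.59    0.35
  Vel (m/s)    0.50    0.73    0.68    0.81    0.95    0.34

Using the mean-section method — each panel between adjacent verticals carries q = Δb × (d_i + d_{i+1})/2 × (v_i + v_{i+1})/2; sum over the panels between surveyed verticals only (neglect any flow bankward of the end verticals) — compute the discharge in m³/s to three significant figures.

Panel 1-2: Δb = 0.59 m, d̄ = (0.39+1.22)/2 = 0.805, v̄ = (0.50+0.73)/2 = 0.615 → q = 0.59×0.805×0.615 = 0.2921 m³/s
Panel 2-3: Δb = 0.36 m, d̄ = (1.22+1.27)/2 = 1.245, v̄ = (0.73+0.68)/2 = 0.705 → q = 0.36×1.245×0.705 = 0.3160 m³/s
Panel 3-4: Δb = 0.43 m, d̄ = (1.27+1.42)/2 = 1.345, v̄ = (0.68+0.81)/2 = 0.745 → q = 0.43×1.345×0.745 = 0.4309 m³/s
Panel 4-5: Δb = 1.06 m, d̄ = (1.42+1.59)/2 = 1.505, v̄ = (0.81+0.95)/2 = 0.88 → q = 1.06×1.505×0.88 = 1.404 m³/s
Panel 5-6: Δb = 0.76 m, d̄ = (1.59+0.35)/2 = 0.97, v̄ = (0.95+0.34)/2 = 0.645 → q = 0.76×0.97×0.645 = 0.4755 m³/s
Q = Σ q = 2.918 m³/s

2.92 m³/s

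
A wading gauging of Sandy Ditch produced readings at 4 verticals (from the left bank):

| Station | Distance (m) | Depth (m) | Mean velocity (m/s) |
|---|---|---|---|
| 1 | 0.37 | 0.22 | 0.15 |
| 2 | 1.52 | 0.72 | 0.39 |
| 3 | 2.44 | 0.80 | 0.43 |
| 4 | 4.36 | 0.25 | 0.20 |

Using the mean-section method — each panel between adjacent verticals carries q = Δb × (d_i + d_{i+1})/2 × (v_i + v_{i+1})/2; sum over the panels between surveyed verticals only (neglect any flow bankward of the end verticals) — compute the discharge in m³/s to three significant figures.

0.750 m³/s

Panel 1-2: Δb = 1.15 m, d̄ = (0.22+0.72)/2 = 0.47, v̄ = (0.15+0.39)/2 = 0.27 → q = 1.15×0.47×0.27 = 0.1459 m³/s
Panel 2-3: Δb = 0.92 m, d̄ = (0.72+0.80)/2 = 0.76, v̄ = (0.39+0.43)/2 = 0.41 → q = 0.92×0.76×0.41 = 0.2867 m³/s
Panel 3-4: Δb = 1.92 m, d̄ = (0.80+0.25)/2 = 0.525, v̄ = (0.43+0.20)/2 = 0.315 → q = 1.92×0.525×0.315 = 0.3175 m³/s
Q = Σ q = 0.7501 m³/s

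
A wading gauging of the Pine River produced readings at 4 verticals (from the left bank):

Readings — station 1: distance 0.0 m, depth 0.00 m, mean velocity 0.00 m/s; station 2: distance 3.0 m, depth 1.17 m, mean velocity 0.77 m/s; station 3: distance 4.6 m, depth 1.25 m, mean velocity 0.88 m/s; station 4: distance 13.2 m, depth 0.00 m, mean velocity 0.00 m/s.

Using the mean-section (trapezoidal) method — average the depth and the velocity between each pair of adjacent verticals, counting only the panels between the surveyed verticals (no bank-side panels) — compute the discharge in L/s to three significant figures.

4640 L/s

Panel 1-2: Δb = 3 m, d̄ = (0.00+1.17)/2 = 0.585, v̄ = (0.00+0.77)/2 = 0.385 → q = 3×0.585×0.385 = 0.6757 m³/s
Panel 2-3: Δb = 1.6 m, d̄ = (1.17+1.25)/2 = 1.21, v̄ = (0.77+0.88)/2 = 0.825 → q = 1.6×1.21×0.825 = 1.597 m³/s
Panel 3-4: Δb = 8.6 m, d̄ = (1.25+0.00)/2 = 0.625, v̄ = (0.88+0.00)/2 = 0.44 → q = 8.6×0.625×0.44 = 2.365 m³/s
Q = Σ q = 4.638 m³/s
= 4.638 × 1000 = 4638 L/s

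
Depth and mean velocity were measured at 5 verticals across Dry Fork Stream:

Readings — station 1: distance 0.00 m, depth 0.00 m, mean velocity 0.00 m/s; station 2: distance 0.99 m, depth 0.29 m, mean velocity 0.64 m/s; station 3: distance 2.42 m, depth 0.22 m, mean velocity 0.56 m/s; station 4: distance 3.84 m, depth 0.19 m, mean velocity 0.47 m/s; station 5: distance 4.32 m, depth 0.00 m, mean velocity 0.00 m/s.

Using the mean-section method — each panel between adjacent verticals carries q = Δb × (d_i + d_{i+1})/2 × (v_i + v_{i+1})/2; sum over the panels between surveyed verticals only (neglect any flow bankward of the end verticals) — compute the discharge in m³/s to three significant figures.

Panel 1-2: Δb = 0.99 m, d̄ = (0.00+0.29)/2 = 0.145, v̄ = (0.00+0.64)/2 = 0.32 → q = 0.99×0.145×0.32 = 0.04594 m³/s
Panel 2-3: Δb = 1.43 m, d̄ = (0.29+0.22)/2 = 0.255, v̄ = (0.64+0.56)/2 = 0.6 → q = 1.43×0.255×0.6 = 0.2188 m³/s
Panel 3-4: Δb = 1.42 m, d̄ = (0.22+0.19)/2 = 0.205, v̄ = (0.56+0.47)/2 = 0.515 → q = 1.42×0.205×0.515 = 0.1499 m³/s
Panel 4-5: Δb = 0.48 m, d̄ = (0.19+0.00)/2 = 0.095, v̄ = (0.47+0.00)/2 = 0.235 → q = 0.48×0.095×0.235 = 0.01072 m³/s
Q = Σ q = 0.4254 m³/s

0.425 m³/s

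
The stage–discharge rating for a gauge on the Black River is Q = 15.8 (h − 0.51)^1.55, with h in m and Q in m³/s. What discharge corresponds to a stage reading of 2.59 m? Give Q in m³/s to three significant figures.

49.2 m³/s

Q = 15.8 × (2.59 − 0.51)^1.55 = 15.8 × 2.08^1.55 = 49.16 m³/s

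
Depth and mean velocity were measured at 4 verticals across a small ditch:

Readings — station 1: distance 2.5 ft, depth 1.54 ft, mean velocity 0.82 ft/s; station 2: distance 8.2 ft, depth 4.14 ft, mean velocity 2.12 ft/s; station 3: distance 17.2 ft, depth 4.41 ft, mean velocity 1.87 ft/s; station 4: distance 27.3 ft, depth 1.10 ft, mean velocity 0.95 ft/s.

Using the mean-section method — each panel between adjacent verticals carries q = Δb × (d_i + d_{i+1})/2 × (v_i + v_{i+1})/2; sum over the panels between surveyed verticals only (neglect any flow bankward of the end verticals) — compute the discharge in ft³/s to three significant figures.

140 ft³/s

Panel 1-2: Δb = 5.7 ft, d̄ = (1.54+4.14)/2 = 2.84, v̄ = (0.82+2.12)/2 = 1.47 → q = 5.7×2.84×1.47 = 23.80 ft³/s
Panel 2-3: Δb = 9 ft, d̄ = (4.14+4.41)/2 = 4.275, v̄ = (2.12+1.87)/2 = 1.995 → q = 9×4.275×1.995 = 76.76 ft³/s
Panel 3-4: Δb = 10.1 ft, d̄ = (4.41+1.10)/2 = 2.755, v̄ = (1.87+0.95)/2 = 1.41 → q = 10.1×2.755×1.41 = 39.23 ft³/s
Q = Σ q = 139.8 ft³/s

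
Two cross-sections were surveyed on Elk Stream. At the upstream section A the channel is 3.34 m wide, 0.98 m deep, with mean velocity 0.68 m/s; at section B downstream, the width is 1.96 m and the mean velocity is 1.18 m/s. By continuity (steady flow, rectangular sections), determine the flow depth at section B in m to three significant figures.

Q = A₁V₁ = (3.34×0.98) × 0.68 = 2.226 m³/s
d₂ = Q/(b₂ V₂) = 2.226/(1.96×1.18) = 0.9624 m

0.962 m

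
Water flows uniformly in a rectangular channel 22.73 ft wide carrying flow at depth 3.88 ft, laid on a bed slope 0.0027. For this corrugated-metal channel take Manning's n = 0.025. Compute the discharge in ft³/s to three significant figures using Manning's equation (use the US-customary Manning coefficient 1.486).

A = b·y = 22.73 × 3.88 = 88.19 ft²
P = b + 2y = 22.73 + 2×3.88 = 30.49 ft
R = A/P = 88.19/30.49 = 2.893 ft
Q = (1.486/n)·A·R^(2/3)·S^(1/2) = (1.486/0.025) × 88.19 × 2.893^(2/3) × 0.0027^(1/2) = 553.0 ft³/s

553 ft³/s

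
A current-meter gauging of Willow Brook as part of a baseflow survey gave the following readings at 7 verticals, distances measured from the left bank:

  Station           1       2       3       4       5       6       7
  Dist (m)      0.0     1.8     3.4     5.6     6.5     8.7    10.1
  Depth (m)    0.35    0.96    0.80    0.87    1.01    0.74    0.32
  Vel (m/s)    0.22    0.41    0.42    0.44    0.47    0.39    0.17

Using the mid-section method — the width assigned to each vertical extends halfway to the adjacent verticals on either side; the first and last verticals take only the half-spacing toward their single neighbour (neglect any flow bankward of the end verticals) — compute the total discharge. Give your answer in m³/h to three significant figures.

w_1 = (1.8 − 0.0)/2 = 0.9 m; q_1 = 0.22 × 0.35 × 0.9 = 0.06930 m³/s
w_2 = (3.4 − 0.0)/2 = 1.7 m; q_2 = 0.41 × 0.96 × 1.7 = 0.6691 m³/s
w_3 = (5.6 − 1.8)/2 = 1.9 m; q_3 = 0.42 × 0.80 × 1.9 = 0.6384 m³/s
w_4 = (6.5 − 3.4)/2 = 1.55 m; q_4 = 0.44 × 0.87 × 1.55 = 0.5933 m³/s
w_5 = (8.7 − 5.6)/2 = 1.55 m; q_5 = 0.47 × 1.01 × 1.55 = 0.7358 m³/s
w_6 = (10.1 − 6.5)/2 = 1.8 m; q_6 = 0.39 × 0.74 × 1.8 = 0.5195 m³/s
w_7 = (10.1 − 8.7)/2 = 0.7 m; q_7 = 0.17 × 0.32 × 0.7 = 0.03808 m³/s
Q = Σ qᵢ = 3.264 m³/s
= 3.264 × 3600 = 11750 m³/h

11700 m³/h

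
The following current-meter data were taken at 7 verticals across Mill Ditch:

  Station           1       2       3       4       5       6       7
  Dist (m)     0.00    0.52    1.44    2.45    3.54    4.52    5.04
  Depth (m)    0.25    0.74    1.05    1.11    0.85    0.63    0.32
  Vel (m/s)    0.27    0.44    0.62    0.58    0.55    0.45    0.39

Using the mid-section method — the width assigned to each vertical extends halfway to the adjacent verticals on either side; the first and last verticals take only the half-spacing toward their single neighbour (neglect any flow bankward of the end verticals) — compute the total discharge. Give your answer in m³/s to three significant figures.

2.29 m³/s

w_1 = (0.52 − 0.00)/2 = 0.26 m; q_1 = 0.27 × 0.25 × 0.26 = 0.01755 m³/s
w_2 = (1.44 − 0.00)/2 = 0.72 m; q_2 = 0.44 × 0.74 × 0.72 = 0.2344 m³/s
w_3 = (2.45 − 0.52)/2 = 0.965 m; q_3 = 0.62 × 1.05 × 0.965 = 0.6282 m³/s
w_4 = (3.54 − 1.44)/2 = 1.05 m; q_4 = 0.58 × 1.11 × 1.05 = 0.6760 m³/s
w_5 = (4.52 − 2.45)/2 = 1.035 m; q_5 = 0.55 × 0.85 × 1.035 = 0.4839 m³/s
w_6 = (5.04 − 3.54)/2 = 0.75 m; q_6 = 0.45 × 0.63 × 0.75 = 0.2126 m³/s
w_7 = (5.04 − 4.52)/2 = 0.26 m; q_7 = 0.39 × 0.32 × 0.26 = 0.03245 m³/s
Q = Σ qᵢ = 2.285 m³/s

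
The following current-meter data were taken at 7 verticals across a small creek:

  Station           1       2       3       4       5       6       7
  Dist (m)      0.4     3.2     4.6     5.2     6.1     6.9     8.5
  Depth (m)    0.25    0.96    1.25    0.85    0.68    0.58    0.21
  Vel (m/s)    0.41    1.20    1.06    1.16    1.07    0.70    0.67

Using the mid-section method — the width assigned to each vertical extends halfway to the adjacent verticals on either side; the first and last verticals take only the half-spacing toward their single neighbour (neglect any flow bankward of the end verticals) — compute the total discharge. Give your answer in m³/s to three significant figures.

5.85 m³/s

w_1 = (3.2 − 0.4)/2 = 1.4 m; q_1 = 0.41 × 0.25 × 1.4 = 0.1435 m³/s
w_2 = (4.6 − 0.4)/2 = 2.1 m; q_2 = 1.20 × 0.96 × 2.1 = 2.419 m³/s
w_3 = (5.2 − 3.2)/2 = 1 m; q_3 = 1.06 × 1.25 × 1 = 1.325 m³/s
w_4 = (6.1 − 4.6)/2 = 0.75 m; q_4 = 1.16 × 0.85 × 0.75 = 0.7395 m³/s
w_5 = (6.9 − 5.2)/2 = 0.85 m; q_5 = 1.07 × 0.68 × 0.85 = 0.6185 m³/s
w_6 = (8.5 − 6.1)/2 = 1.2 m; q_6 = 0.70 × 0.58 × 1.2 = 0.4872 m³/s
w_7 = (8.5 − 6.9)/2 = 0.8 m; q_7 = 0.67 × 0.21 × 0.8 = 0.1126 m³/s
Q = Σ qᵢ = 5.845 m³/s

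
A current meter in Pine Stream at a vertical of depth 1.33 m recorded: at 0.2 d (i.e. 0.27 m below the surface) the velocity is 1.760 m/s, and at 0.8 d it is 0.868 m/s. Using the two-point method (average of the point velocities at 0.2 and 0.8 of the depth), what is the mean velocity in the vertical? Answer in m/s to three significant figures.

1.31 m/s

v̄ = (1.760 + 0.868) / 2 = 1.314 m/s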